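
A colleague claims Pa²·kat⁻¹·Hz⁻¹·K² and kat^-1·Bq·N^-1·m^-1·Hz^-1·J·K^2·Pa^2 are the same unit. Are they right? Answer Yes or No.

No

Left side:
  Pa = N/m² (pressure = force per area),
      = kg·m⁻¹·s⁻².
  So Pa² = kg²·m⁻²·s⁻⁴.
  kat = mol/s = s⁻¹·mol (catalytic activity).
  So kat⁻¹ = s·mol⁻¹.
  Hz = 1/s = s⁻¹ (frequency is cycles per second).
  So Hz⁻¹ = s.
  Combining: Pa²·kat⁻¹·Hz⁻¹·K² = (kg²·m⁻²·s⁻⁴) · (s·mol⁻¹) · s · K² = kg²·m⁻²·s⁻²·K²·mol⁻¹.
Right side:
  kat = mol/s = s⁻¹·mol (catalytic activity).
  So kat⁻¹ = s·mol⁻¹.
  Bq = 1/s = s⁻¹ (activity is decays per second).
  N = kg·m/s² = kg·m·s⁻² (force = mass × acceleration).
  So N⁻¹ = kg⁻¹·m⁻¹·s².
  Hz = 1/s = s⁻¹ (frequency is cycles per second).
  So Hz⁻¹ = s.
  J = N·m (work = force × distance),
      = kg·m²·s⁻².
  Pa = N/m² (pressure = force per area),
      = kg·m⁻¹·s⁻².
  So Pa² = kg²·m⁻²·s⁻⁴.
  Combining: kat⁻¹·Bq·N⁻¹·m⁻¹·Hz⁻¹·J·K²·Pa² = (s·mol⁻¹) · s⁻¹ · (kg⁻¹·m⁻¹·s²) · m⁻¹ · s · (kg·m²·s⁻²) · K² · (kg²·m⁻²·s⁻⁴) = kg²·m⁻²·s⁻³·K²·mol⁻¹.
Left is kg²·m⁻²·s⁻²·K²·mol⁻¹; right is kg²·m⁻²·s⁻³·K²·mol⁻¹ — different.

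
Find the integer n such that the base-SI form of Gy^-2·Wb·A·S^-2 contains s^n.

Gy = J/kg (absorbed dose = energy per mass),
    = m²·s⁻².
So Gy⁻² = m⁻⁴·s⁴.
Wb = V·s (flux: a volt is a weber per second),
    = kg·m²·s⁻²·A⁻¹.
S = 1/Ω (conductance is reciprocal resistance),
    = kg⁻¹·m⁻²·s³·A².
So S⁻² = kg²·m⁴·s⁻⁶·A⁻⁴.
Combining: Gy⁻²·Wb·A·S⁻² = (m⁻⁴·s⁴) · (kg·m²·s⁻²·A⁻¹) · A · (kg²·m⁴·s⁻⁶·A⁻⁴) = kg³·m²·s⁻⁴·A⁻⁴.
The exponent of s is -4.

-4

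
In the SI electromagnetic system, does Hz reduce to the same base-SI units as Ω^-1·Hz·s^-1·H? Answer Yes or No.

Yes

Left side:
  Hz = 1/s = s⁻¹ (frequency is cycles per second).
Right side:
  Ω = V/A (resistance = voltage per current),
      = kg·m²·s⁻³·A⁻².
  So Ω⁻¹ = kg⁻¹·m⁻²·s³·A².
  Hz = 1/s = s⁻¹ (frequency is cycles per second).
  H = Wb/A (inductance = flux per current),
      = kg·m²·s⁻²·A⁻².
  Combining: Ω⁻¹·Hz·s⁻¹·H = (kg⁻¹·m⁻²·s³·A²) · s⁻¹ · s⁻¹ · (kg·m²·s⁻²·A⁻²) = s⁻¹.
Both reduce to s⁻¹.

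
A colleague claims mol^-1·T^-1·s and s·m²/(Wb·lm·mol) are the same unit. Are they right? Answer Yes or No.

No

Left side:
  T = kg·s⁻²·A⁻¹.
  So T⁻¹ = kg⁻¹·s²·A.
  Combining: mol⁻¹·T⁻¹·s = mol⁻¹ · (kg⁻¹·s²·A) · s = kg⁻¹·s³·A·mol⁻¹.
Right side:
  Wb = V·s (flux: a volt is a weber per second),
      = kg·m²·s⁻²·A⁻¹.
  So Wb⁻¹ = kg⁻¹·m⁻²·s²·A.
  lm = cd·sr = cd (luminous flux; sr is dimensionless).
  So lm⁻¹ = cd⁻¹.
  Combining: s·Wb⁻¹·lm⁻¹·mol⁻¹·m² = s · (kg⁻¹·m⁻²·s²·A) · cd⁻¹ · mol⁻¹ · m² = kg⁻¹·s³·A·mol⁻¹·cd⁻¹.
Left is kg⁻¹·s³·A·mol⁻¹; right is kg⁻¹·s³·A·mol⁻¹·cd⁻¹ — different.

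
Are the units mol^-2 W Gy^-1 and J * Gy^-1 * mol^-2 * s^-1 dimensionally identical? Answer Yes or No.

Left side:
  W = J/s (power = energy per time),
      = kg·m²·s⁻³.
  Gy = J/kg (absorbed dose = energy per mass),
      = m²·s⁻².
  So Gy⁻¹ = m⁻²·s².
  Combining: mol⁻²·W·Gy⁻¹ = mol⁻² · (kg·m²·s⁻³) · (m⁻²·s²) = kg·s⁻¹·mol⁻².
Right side:
  J = N·m (work = force × distance),
      = kg·m²·s⁻².
  Gy = J/kg (absorbed dose = energy per mass),
      = m²·s⁻².
  So Gy⁻¹ = m⁻²·s².
  Combining: J·Gy⁻¹·mol⁻²·s⁻¹ = (kg·m²·s⁻²) · (m⁻²·s²) · mol⁻² · s⁻¹ = kg·s⁻¹·mol⁻².
Both reduce to kg·s⁻¹·mol⁻².

Yes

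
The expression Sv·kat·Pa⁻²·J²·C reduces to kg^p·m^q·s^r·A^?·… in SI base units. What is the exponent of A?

1

Sv = J/kg (equivalent dose = energy per mass),
    = m²·s⁻².
kat = mol/s = s⁻¹·mol (catalytic activity).
Pa = N/m² (pressure = force per area),
    = kg·m⁻¹·s⁻².
So Pa⁻² = kg⁻²·m²·s⁴.
J = N·m (work = force × distance),
    = kg·m²·s⁻².
So J² = kg²·m⁴·s⁻⁴.
C = A·s = s·A (charge = current × time).
Combining: Sv·kat·Pa⁻²·J²·C = (m²·s⁻²) · (s⁻¹·mol) · (kg⁻²·m²·s⁴) · (kg²·m⁴·s⁻⁴) · (s·A) = m⁸·s⁻²·A·mol.
The exponent of A is 1.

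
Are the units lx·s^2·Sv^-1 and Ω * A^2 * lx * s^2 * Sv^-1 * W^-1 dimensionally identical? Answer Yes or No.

Yes

Left side:
  lx = lm/m² (illuminance = luminous flux per area),
      = m⁻²·cd.
  Sv = J/kg (equivalent dose = energy per mass),
      = m²·s⁻².
  So Sv⁻¹ = m⁻²·s².
  Combining: lx·s²·Sv⁻¹ = (m⁻²·cd) · s² · (m⁻²·s²) = m⁻⁴·s⁴·cd.
Right side:
  Ω = V/A (resistance = voltage per current),
      = kg·m²·s⁻³·A⁻².
  lx = lm/m² (illuminance = luminous flux per area),
      = m⁻²·cd.
  Sv = J/kg (equivalent dose = energy per mass),
      = m²·s⁻².
  So Sv⁻¹ = m⁻²·s².
  W = J/s (power = energy per time),
      = kg·m²·s⁻³.
  So W⁻¹ = kg⁻¹·m⁻²·s³.
  Combining: Ω·A²·lx·s²·Sv⁻¹·W⁻¹ = (kg·m²·s⁻³·A⁻²) · A² · (m⁻²·cd) · s² · (m⁻²·s²) · (kg⁻¹·m⁻²·s³) = m⁻⁴·s⁴·cd.
Both reduce to m⁻⁴·s⁴·cd.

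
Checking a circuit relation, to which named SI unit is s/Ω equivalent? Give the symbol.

F

Ω = V/A (resistance = voltage per current),
    = kg·m²·s⁻³·A⁻².
So Ω⁻¹ = kg⁻¹·m⁻²·s³·A².
Combining: Ω⁻¹·s = (kg⁻¹·m⁻²·s³·A²) · s = kg⁻¹·m⁻²·s⁴·A².
kg⁻¹·m⁻²·s⁴·A² is the base-SI form of the farad.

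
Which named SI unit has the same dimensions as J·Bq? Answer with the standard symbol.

W

J = N·m (work = force × distance),
    = kg·m²·s⁻².
Bq = 1/s = s⁻¹ (activity is decays per second).
Combining: J·Bq = (kg·m²·s⁻²) · s⁻¹ = kg·m²·s⁻³.
kg·m²·s⁻³ is the base-SI form of the watt.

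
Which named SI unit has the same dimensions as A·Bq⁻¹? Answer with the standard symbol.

Bq = 1/s = s⁻¹ (activity is decays per second).
So Bq⁻¹ = s.
Combining: A·Bq⁻¹ = A · s = s·A.
s·A is the base-SI form of the coulomb.

C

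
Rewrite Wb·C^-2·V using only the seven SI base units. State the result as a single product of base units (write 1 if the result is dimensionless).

Wb = V·s (flux: a volt is a weber per second),
    = kg·m²·s⁻²·A⁻¹.
C = A·s = s·A (charge = current × time).
So C⁻² = s⁻²·A⁻².
V = W/A (potential = power per current),
    = kg·m²·s⁻³·A⁻¹.
Combining: Wb·C⁻²·V = (kg·m²·s⁻²·A⁻¹) · (s⁻²·A⁻²) · (kg·m²·s⁻³·A⁻¹) = kg²·m⁴·s⁻⁷·A⁻⁴.

kg²·m⁴·s⁻⁷·A⁻⁴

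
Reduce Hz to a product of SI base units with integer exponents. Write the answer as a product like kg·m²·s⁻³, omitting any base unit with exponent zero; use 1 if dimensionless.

Hz = 1/s = s⁻¹ (frequency is cycles per second).

s⁻¹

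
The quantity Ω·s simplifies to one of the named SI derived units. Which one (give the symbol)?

Ω = V/A (resistance = voltage per current),
    = kg·m²·s⁻³·A⁻².
Combining: Ω·s = (kg·m²·s⁻³·A⁻²) · s = kg·m²·s⁻²·A⁻².
kg·m²·s⁻²·A⁻² is the base-SI form of the henry.

H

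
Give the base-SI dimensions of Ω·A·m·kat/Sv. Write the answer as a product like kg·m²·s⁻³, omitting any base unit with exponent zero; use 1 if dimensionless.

kg·m·s⁻²·A⁻¹·mol

Ω = kg·m²·s⁻³·A⁻².
Sv = m²·s⁻².
So Sv⁻¹ = m⁻²·s².
kat = s⁻¹·mol.
Combining: Ω·A·m·Sv⁻¹·kat = (kg·m²·s⁻³·A⁻²) · A · m · (m⁻²·s²) · (s⁻¹·mol) = kg·m·s⁻²·A⁻¹·mol.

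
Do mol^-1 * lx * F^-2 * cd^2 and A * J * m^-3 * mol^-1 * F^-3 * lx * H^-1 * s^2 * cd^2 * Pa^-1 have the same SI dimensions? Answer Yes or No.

Left side:
  lx = lm/m² (illuminance = luminous flux per area),
      = m⁻²·cd.
  F = C/V (capacitance = charge per voltage),
      = A·s/(kg·m²·s⁻³·A⁻¹) (substituting C and V),
      = kg⁻¹·m⁻²·s⁴·A².
  So F⁻² = kg²·m⁴·s⁻⁸·A⁻⁴.
  Combining: mol⁻¹·lx·F⁻²·cd² = mol⁻¹ · (m⁻²·cd) · (kg²·m⁴·s⁻⁸·A⁻⁴) · cd² = kg²·m²·s⁻⁸·A⁻⁴·mol⁻¹·cd³.
Right side:
  J = N·m (work = force × distance),
      = kg·m²·s⁻².
  F = C/V (capacitance = charge per voltage),
      = A·s/(kg·m²·s⁻³·A⁻¹) (substituting C and V),
      = kg⁻¹·m⁻²·s⁴·A².
  So F⁻³ = kg³·m⁶·s⁻¹²·A⁻⁶.
  lx = lm/m² (illuminance = luminous flux per area),
      = m⁻²·cd.
  H = Wb/A (inductance = flux per current),
      = kg·m²·s⁻²·A⁻².
  So H⁻¹ = kg⁻¹·m⁻²·s²·A².
  Pa = N/m² (pressure = force per area),
      = kg·m⁻¹·s⁻².
  So Pa⁻¹ = kg⁻¹·m·s².
  Combining: A·J·m⁻³·mol⁻¹·F⁻³·lx·H⁻¹·s²·cd²·Pa⁻¹ = A · (kg·m²·s⁻²) · m⁻³ · mol⁻¹ · (kg³·m⁶·s⁻¹²·A⁻⁶) · (m⁻²·cd) · (kg⁻¹·m⁻²·s²·A²) · s² · cd² · (kg⁻¹·m·s²) = kg²·m²·s⁻⁸·A⁻³·mol⁻¹·cd³.
Left is kg²·m²·s⁻⁸·A⁻⁴·mol⁻¹·cd³; right is kg²·m²·s⁻⁸·A⁻³·mol⁻¹·cd³ — different.

No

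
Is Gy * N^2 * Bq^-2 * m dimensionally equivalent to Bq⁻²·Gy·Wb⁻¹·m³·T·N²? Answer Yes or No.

Left side:
  Gy = J/kg (absorbed dose = energy per mass),
      = m²·s⁻².
  N = kg·m/s² = kg·m·s⁻² (force = mass × acceleration).
  So N² = kg²·m²·s⁻⁴.
  Bq = 1/s = s⁻¹ (activity is decays per second).
  So Bq⁻² = s².
  Combining: Gy·N²·Bq⁻²·m = (m²·s⁻²) · (kg²·m²·s⁻⁴) · s² · m = kg²·m⁵·s⁻⁴.
Right side:
  Bq = 1/s = s⁻¹ (activity is decays per second).
  So Bq⁻² = s².
  Gy = J/kg (absorbed dose = energy per mass),
      = m²·s⁻².
  Wb = V·s (flux: a volt is a weber per second),
      = kg·m²·s⁻²·A⁻¹.
  So Wb⁻¹ = kg⁻¹·m⁻²·s²·A.
  T = Wb/m² (flux density = flux per area),
      = kg·s⁻²·A⁻¹.
  N = kg·m/s² = kg·m·s⁻² (force = mass × acceleration).
  So N² = kg²·m²·s⁻⁴.
  Combining: Bq⁻²·Gy·Wb⁻¹·m³·T·N² = s² · (m²·s⁻²) · (kg⁻¹·m⁻²·s²·A) · m³ · (kg·s⁻²·A⁻¹) · (kg²·m²·s⁻⁴) = kg²·m⁵·s⁻⁴.
Both reduce to kg²·m⁵·s⁻⁴.

Yes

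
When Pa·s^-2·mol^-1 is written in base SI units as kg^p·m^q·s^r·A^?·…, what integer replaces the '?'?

Pa = kg·m⁻¹·s⁻².
Combining: Pa·s⁻²·mol⁻¹ = (kg·m⁻¹·s⁻²) · s⁻² · mol⁻¹ = kg·m⁻¹·s⁻⁴·mol⁻¹.
The exponent of A is 0.

0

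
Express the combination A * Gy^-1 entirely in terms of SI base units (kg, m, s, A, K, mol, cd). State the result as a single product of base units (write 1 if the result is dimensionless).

m⁻²·s²·A

Gy = m²·s⁻².
So Gy⁻¹ = m⁻²·s².
Combining: A·Gy⁻¹ = A · (m⁻²·s²) = m⁻²·s²·A.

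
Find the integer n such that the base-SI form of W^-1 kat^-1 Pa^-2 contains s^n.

8

W = kg·m²·s⁻³.
So W⁻¹ = kg⁻¹·m⁻²·s³.
kat = s⁻¹·mol.
So kat⁻¹ = s·mol⁻¹.
Pa = kg·m⁻¹·s⁻².
So Pa⁻² = kg⁻²·m²·s⁴.
Combining: W⁻¹·kat⁻¹·Pa⁻² = (kg⁻¹·m⁻²·s³) · (s·mol⁻¹) · (kg⁻²·m²·s⁴) = kg⁻³·s⁸·mol⁻¹.
The exponent of s is 8.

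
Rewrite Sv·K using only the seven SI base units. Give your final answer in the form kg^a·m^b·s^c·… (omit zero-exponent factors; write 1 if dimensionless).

Sv = m²·s⁻².
Combining: Sv·K = (m²·s⁻²) · K = m²·s⁻²·K.

m²·s⁻²·K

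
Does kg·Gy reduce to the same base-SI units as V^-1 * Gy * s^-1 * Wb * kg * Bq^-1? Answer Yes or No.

Left side:
  Gy = J/kg (absorbed dose = energy per mass),
      = m²·s⁻².
  Combining: kg·Gy = kg · (m²·s⁻²) = kg·m²·s⁻².
Right side:
  V = W/A (potential = power per current),
      = kg·m²·s⁻³·A⁻¹.
  So V⁻¹ = kg⁻¹·m⁻²·s³·A.
  Gy = J/kg (absorbed dose = energy per mass),
      = m²·s⁻².
  Wb = V·s (flux: a volt is a weber per second),
      = kg·m²·s⁻²·A⁻¹.
  Bq = 1/s = s⁻¹ (activity is decays per second).
  So Bq⁻¹ = s.
  Combining: V⁻¹·Gy·s⁻¹·Wb·kg·Bq⁻¹ = (kg⁻¹·m⁻²·s³·A) · (m²·s⁻²) · s⁻¹ · (kg·m²·s⁻²·A⁻¹) · kg · s = kg·m²·s⁻¹.
Left is kg·m²·s⁻²; right is kg·m²·s⁻¹ — different.

No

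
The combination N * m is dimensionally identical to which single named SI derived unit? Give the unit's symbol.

J

N = kg·m/s² = kg·m·s⁻² (force = mass × acceleration).
Combining: N·m = (kg·m·s⁻²) · m = kg·m²·s⁻².
kg·m²·s⁻² is the base-SI form of the joule.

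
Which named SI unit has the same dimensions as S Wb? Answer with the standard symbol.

S = kg⁻¹·m⁻²·s³·A².
Wb = kg·m²·s⁻²·A⁻¹.
Combining: S·Wb = (kg⁻¹·m⁻²·s³·A²) · (kg·m²·s⁻²·A⁻¹) = s·A.
s·A is the base-SI form of the coulomb.

C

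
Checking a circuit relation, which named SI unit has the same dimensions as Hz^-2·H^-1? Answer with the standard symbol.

F

Hz = 1/s = s⁻¹ (frequency is cycles per second).
So Hz⁻² = s².
H = Wb/A (inductance = flux per current),
    = kg·m²·s⁻²·A⁻².
So H⁻¹ = kg⁻¹·m⁻²·s²·A².
Combining: Hz⁻²·H⁻¹ = s² · (kg⁻¹·m⁻²·s²·A²) = kg⁻¹·m⁻²·s⁴·A².
kg⁻¹·m⁻²·s⁴·A² is the base-SI form of the farad.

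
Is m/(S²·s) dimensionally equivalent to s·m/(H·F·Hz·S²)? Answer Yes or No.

No

Left side:
  S = 1/Ω (conductance is reciprocal resistance),
      = kg⁻¹·m⁻²·s³·A².
  So S⁻² = kg²·m⁴·s⁻⁶·A⁻⁴.
  Combining: S⁻²·m·s⁻¹ = (kg²·m⁴·s⁻⁶·A⁻⁴) · m · s⁻¹ = kg²·m⁵·s⁻⁷·A⁻⁴.
Right side:
  H = kg·m²·s⁻²·A⁻².
  So H⁻¹ = kg⁻¹·m⁻²·s²·A².
  F = kg⁻¹·m⁻²·s⁴·A².
  So F⁻¹ = kg·m²·s⁻⁴·A⁻².
  Hz = s⁻¹.
  So Hz⁻¹ = s.
  S = kg⁻¹·m⁻²·s³·A².
  So S⁻² = kg²·m⁴·s⁻⁶·A⁻⁴.
  Combining: H⁻¹·F⁻¹·s·Hz⁻¹·m·S⁻² = (kg⁻¹·m⁻²·s²·A²) · (kg·m²·s⁻⁴·A⁻²) · s · s · m · (kg²·m⁴·s⁻⁶·A⁻⁴) = kg²·m⁵·s⁻⁶·A⁻⁴.
Left is kg²·m⁵·s⁻⁷·A⁻⁴; right is kg²·m⁵·s⁻⁶·A⁻⁴ — different.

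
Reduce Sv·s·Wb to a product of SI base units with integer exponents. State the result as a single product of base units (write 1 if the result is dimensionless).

kg·m⁴·s⁻³·A⁻¹

Sv = J/kg (equivalent dose = energy per mass),
    = m²·s⁻².
Wb = V·s (flux: a volt is a weber per second),
    = kg·m²·s⁻²·A⁻¹.
Combining: Sv·s·Wb = (m²·s⁻²) · s · (kg·m²·s⁻²·A⁻¹) = kg·m⁴·s⁻³·A⁻¹.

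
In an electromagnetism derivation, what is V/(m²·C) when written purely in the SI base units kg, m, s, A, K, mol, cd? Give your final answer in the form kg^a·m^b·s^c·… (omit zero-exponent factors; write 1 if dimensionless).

C = s·A.
So C⁻¹ = s⁻¹·A⁻¹.
V = kg·m²·s⁻³·A⁻¹.
Combining: m⁻²·C⁻¹·V = m⁻² · (s⁻¹·A⁻¹) · (kg·m²·s⁻³·A⁻¹) = kg·s⁻⁴·A⁻².

kg·s⁻⁴·A⁻²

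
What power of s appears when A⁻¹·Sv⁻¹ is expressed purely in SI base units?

2

Sv = J/kg (equivalent dose = energy per mass),
    = m²·s⁻².
So Sv⁻¹ = m⁻²·s².
Combining: A⁻¹·Sv⁻¹ = A⁻¹ · (m⁻²·s²) = m⁻²·s²·A⁻¹.
The exponent of s is 2.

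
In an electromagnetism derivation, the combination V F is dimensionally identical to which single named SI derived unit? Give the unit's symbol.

V = W/A (potential = power per current),
    = kg·m²·s⁻³·A⁻¹.
F = C/V (capacitance = charge per voltage),
    = A·s/(kg·m²·s⁻³·A⁻¹) (substituting C and V),
    = kg⁻¹·m⁻²·s⁴·A².
Combining: V·F = (kg·m²·s⁻³·A⁻¹) · (kg⁻¹·m⁻²·s⁴·A²) = s·A.
s·A is the base-SI form of the coulomb.

C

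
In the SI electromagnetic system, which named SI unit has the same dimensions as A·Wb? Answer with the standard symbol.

Wb = V·s (flux: a volt is a weber per second),
    = kg·m²·s⁻²·A⁻¹.
Combining: A·Wb = A · (kg·m²·s⁻²·A⁻¹) = kg·m²·s⁻².
kg·m²·s⁻² is the base-SI form of the joule.

J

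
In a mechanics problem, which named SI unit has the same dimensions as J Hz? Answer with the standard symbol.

W

J = kg·m²·s⁻².
Hz = s⁻¹.
Combining: J·Hz = (kg·m²·s⁻²) · s⁻¹ = kg·m²·s⁻³.
kg·m²·s⁻³ is the base-SI form of the watt.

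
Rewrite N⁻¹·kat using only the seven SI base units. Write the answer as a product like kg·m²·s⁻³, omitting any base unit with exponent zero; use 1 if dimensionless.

N = kg·m/s² = kg·m·s⁻² (force = mass × acceleration).
So N⁻¹ = kg⁻¹·m⁻¹·s².
kat = mol/s = s⁻¹·mol (catalytic activity).
Combining: N⁻¹·kat = (kg⁻¹·m⁻¹·s²) · (s⁻¹·mol) = kg⁻¹·m⁻¹·s·mol.

kg⁻¹·m⁻¹·s·mol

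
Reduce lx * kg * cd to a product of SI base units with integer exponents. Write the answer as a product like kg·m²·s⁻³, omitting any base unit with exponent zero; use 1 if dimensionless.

kg·m⁻²·cd²

lx = lm/m² (illuminance = luminous flux per area),
    = m⁻²·cd.
Combining: lx·kg·cd = (m⁻²·cd) · kg · cd = kg·m⁻²·cd².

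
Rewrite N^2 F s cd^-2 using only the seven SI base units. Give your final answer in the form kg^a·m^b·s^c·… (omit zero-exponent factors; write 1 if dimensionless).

N = kg·m/s² = kg·m·s⁻² (force = mass × acceleration).
So N² = kg²·m²·s⁻⁴.
F = C/V (capacitance = charge per voltage),
    = A·s/(kg·m²·s⁻³·A⁻¹) (substituting C and V),
    = kg⁻¹·m⁻²·s⁴·A².
Combining: N²·F·s·cd⁻² = (kg²·m²·s⁻⁴) · (kg⁻¹·m⁻²·s⁴·A²) · s · cd⁻² = kg·s·A²·cd⁻².

kg·s·A²·cd⁻²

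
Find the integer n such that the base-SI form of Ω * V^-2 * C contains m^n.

-2

Ω = V/A (resistance = voltage per current),
    = kg·m²·s⁻³·A⁻².
V = W/A (potential = power per current),
    = kg·m²·s⁻³·A⁻¹.
So V⁻² = kg⁻²·m⁻⁴·s⁶·A².
C = A·s = s·A (charge = current × time).
Combining: Ω·V⁻²·C = (kg·m²·s⁻³·A⁻²) · (kg⁻²·m⁻⁴·s⁶·A²) · (s·A) = kg⁻¹·m⁻²·s⁴·A.
The exponent of m is -2.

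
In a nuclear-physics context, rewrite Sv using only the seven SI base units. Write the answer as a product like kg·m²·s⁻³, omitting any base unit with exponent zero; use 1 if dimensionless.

m²·s⁻²

Sv = m²·s⁻².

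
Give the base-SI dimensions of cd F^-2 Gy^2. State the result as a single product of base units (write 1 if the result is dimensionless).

F = C/V (capacitance = charge per voltage),
    = A·s/(kg·m²·s⁻³·A⁻¹) (substituting C and V),
    = kg⁻¹·m⁻²·s⁴·A².
So F⁻² = kg²·m⁴·s⁻⁸·A⁻⁴.
Gy = J/kg (absorbed dose = energy per mass),
    = m²·s⁻².
So Gy² = m⁴·s⁻⁴.
Combining: cd·F⁻²·Gy² = cd · (kg²·m⁴·s⁻⁸·A⁻⁴) · (m⁴·s⁻⁴) = kg²·m⁸·s⁻¹²·A⁻⁴·cd.

kg²·m⁸·s⁻¹²·A⁻⁴·cd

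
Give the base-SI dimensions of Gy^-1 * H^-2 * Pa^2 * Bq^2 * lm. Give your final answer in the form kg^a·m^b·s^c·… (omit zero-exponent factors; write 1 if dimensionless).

Gy = J/kg (absorbed dose = energy per mass),
    = m²·s⁻².
So Gy⁻¹ = m⁻²·s².
H = Wb/A (inductance = flux per current),
    = kg·m²·s⁻²·A⁻².
So H⁻² = kg⁻²·m⁻⁴·s⁴·A⁴.
Pa = N/m² (pressure = force per area),
    = kg·m⁻¹·s⁻².
So Pa² = kg²·m⁻²·s⁻⁴.
Bq = 1/s = s⁻¹ (activity is decays per second).
So Bq² = s⁻².
lm = cd·sr = cd (luminous flux; sr is dimensionless).
Combining: Gy⁻¹·H⁻²·Pa²·Bq²·lm = (m⁻²·s²) · (kg⁻²·m⁻⁴·s⁴·A⁴) · (kg²·m⁻²·s⁻⁴) · s⁻² · cd = m⁻⁸·A⁴·cd.

m⁻⁸·A⁴·cd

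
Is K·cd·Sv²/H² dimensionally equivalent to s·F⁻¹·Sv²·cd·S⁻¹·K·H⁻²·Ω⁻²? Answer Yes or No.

Left side:
  H = Wb/A (inductance = flux per current),
      = kg·m²·s⁻²·A⁻².
  So H⁻² = kg⁻²·m⁻⁴·s⁴·A⁴.
  Sv = J/kg (equivalent dose = energy per mass),
      = m²·s⁻².
  So Sv² = m⁴·s⁻⁴.
  Combining: K·H⁻²·cd·Sv² = K · (kg⁻²·m⁻⁴·s⁴·A⁴) · cd · (m⁴·s⁻⁴) = kg⁻²·A⁴·K·cd.
Right side:
  F = C/V (capacitance = charge per voltage),
      = A·s/(kg·m²·s⁻³·A⁻¹) (substituting C and V),
      = kg⁻¹·m⁻²·s⁴·A².
  So F⁻¹ = kg·m²·s⁻⁴·A⁻².
  Sv = J/kg (equivalent dose = energy per mass),
      = m²·s⁻².
  So Sv² = m⁴·s⁻⁴.
  S = 1/Ω (conductance is reciprocal resistance),
      = kg⁻¹·m⁻²·s³·A².
  So S⁻¹ = kg·m²·s⁻³·A⁻².
  H = Wb/A (inductance = flux per current),
      = kg·m²·s⁻²·A⁻².
  So H⁻² = kg⁻²·m⁻⁴·s⁴·A⁴.
  Ω = V/A (resistance = voltage per current),
      = kg·m²·s⁻³·A⁻².
  So Ω⁻² = kg⁻²·m⁻⁴·s⁶·A⁴.
  Combining: s·F⁻¹·Sv²·cd·S⁻¹·K·H⁻²·Ω⁻² = s · (kg·m²·s⁻⁴·A⁻²) · (m⁴·s⁻⁴) · cd · (kg·m²·s⁻³·A⁻²) · K · (kg⁻²·m⁻⁴·s⁴·A⁴) · (kg⁻²·m⁻⁴·s⁶·A⁴) = kg⁻²·A⁴·K·cd.
Both reduce to kg⁻²·A⁴·K·cd.

Yes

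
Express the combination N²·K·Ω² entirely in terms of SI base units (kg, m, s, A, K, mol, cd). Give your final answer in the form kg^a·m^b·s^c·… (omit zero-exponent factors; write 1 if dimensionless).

kg⁴·m⁶·s⁻¹⁰·A⁻⁴·K

N = kg·m·s⁻².
So N² = kg²·m²·s⁻⁴.
Ω = kg·m²·s⁻³·A⁻².
So Ω² = kg²·m⁴·s⁻⁶·A⁻⁴.
Combining: N²·K·Ω² = (kg²·m²·s⁻⁴) · K · (kg²·m⁴·s⁻⁶·A⁻⁴) = kg⁴·m⁶·s⁻¹⁰·A⁻⁴·K.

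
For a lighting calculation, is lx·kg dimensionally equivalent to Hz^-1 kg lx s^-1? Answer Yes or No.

Left side:
  lx = m⁻²·cd.
  Combining: lx·kg = (m⁻²·cd) · kg = kg·m⁻²·cd.
Right side:
  Hz = 1/s = s⁻¹ (frequency is cycles per second).
  So Hz⁻¹ = s.
  lx = lm/m² (illuminance = luminous flux per area),
      = m⁻²·cd.
  Combining: Hz⁻¹·kg·lx·s⁻¹ = s · kg · (m⁻²·cd) · s⁻¹ = kg·m⁻²·cd.
Both reduce to kg·m⁻²·cd.

Yes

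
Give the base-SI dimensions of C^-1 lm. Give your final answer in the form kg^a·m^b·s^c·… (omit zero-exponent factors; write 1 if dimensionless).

s⁻¹·A⁻¹·cd

C = A·s = s·A (charge = current × time).
So C⁻¹ = s⁻¹·A⁻¹.
lm = cd·sr = cd (luminous flux; sr is dimensionless).
Combining: C⁻¹·lm = (s⁻¹·A⁻¹) · cd = s⁻¹·A⁻¹·cd.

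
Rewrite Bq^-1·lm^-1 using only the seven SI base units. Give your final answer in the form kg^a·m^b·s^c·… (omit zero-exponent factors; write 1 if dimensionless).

s·cd⁻¹

Bq = 1/s = s⁻¹ (activity is decays per second).
So Bq⁻¹ = s.
lm = cd·sr = cd (luminous flux; sr is dimensionless).
So lm⁻¹ = cd⁻¹.
Combining: Bq⁻¹·lm⁻¹ = s · cd⁻¹ = s·cd⁻¹.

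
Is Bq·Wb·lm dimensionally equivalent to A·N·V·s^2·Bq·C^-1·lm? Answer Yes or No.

Left side:
  Bq = 1/s = s⁻¹ (activity is decays per second).
  Wb = V·s (flux: a volt is a weber per second),
      = kg·m²·s⁻²·A⁻¹.
  lm = cd·sr = cd (luminous flux; sr is dimensionless).
  Combining: Bq·Wb·lm = s⁻¹ · (kg·m²·s⁻²·A⁻¹) · cd = kg·m²·s⁻³·A⁻¹·cd.
Right side:
  N = kg·m/s² = kg·m·s⁻² (force = mass × acceleration).
  V = W/A (potential = power per current),
      = kg·m²·s⁻³·A⁻¹.
  Bq = 1/s = s⁻¹ (activity is decays per second).
  C = A·s = s·A (charge = current × time).
  So C⁻¹ = s⁻¹·A⁻¹.
  lm = cd·sr = cd (luminous flux; sr is dimensionless).
  Combining: A·N·V·s²·Bq·C⁻¹·lm = A · (kg·m·s⁻²) · (kg·m²·s⁻³·A⁻¹) · s² · s⁻¹ · (s⁻¹·A⁻¹) · cd = kg²·m³·s⁻⁵·A⁻¹·cd.
Left is kg·m²·s⁻³·A⁻¹·cd; right is kg²·m³·s⁻⁵·A⁻¹·cd — different.

No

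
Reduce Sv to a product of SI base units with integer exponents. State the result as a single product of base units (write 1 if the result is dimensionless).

Sv = J/kg (equivalent dose = energy per mass),
    = m²·s⁻².

m²·s⁻²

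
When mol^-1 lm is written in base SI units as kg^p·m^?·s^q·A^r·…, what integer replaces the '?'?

0

lm = cd·sr = cd (luminous flux; sr is dimensionless).
Combining: mol⁻¹·lm = mol⁻¹ · cd = mol⁻¹·cd.
The exponent of m is 0.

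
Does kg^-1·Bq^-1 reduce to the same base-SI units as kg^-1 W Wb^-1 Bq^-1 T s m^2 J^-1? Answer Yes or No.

Yes

Left side:
  Bq = 1/s = s⁻¹ (activity is decays per second).
  So Bq⁻¹ = s.
  Combining: kg⁻¹·Bq⁻¹ = kg⁻¹ · s = kg⁻¹·s.
Right side:
  W = kg·m²·s⁻³.
  Wb = kg·m²·s⁻²·A⁻¹.
  So Wb⁻¹ = kg⁻¹·m⁻²·s²·A.
  Bq = s⁻¹.
  So Bq⁻¹ = s.
  T = kg·s⁻²·A⁻¹.
  J = kg·m²·s⁻².
  So J⁻¹ = kg⁻¹·m⁻²·s².
  Combining: kg⁻¹·W·Wb⁻¹·Bq⁻¹·T·s·m²·J⁻¹ = kg⁻¹ · (kg·m²·s⁻³) · (kg⁻¹·m⁻²·s²·A) · s · (kg·s⁻²·A⁻¹) · s · m² · (kg⁻¹·m⁻²·s²) = kg⁻¹·s.
Both reduce to kg⁻¹·s.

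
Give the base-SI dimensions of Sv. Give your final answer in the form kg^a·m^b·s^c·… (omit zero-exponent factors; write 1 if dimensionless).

m²·s⁻²

Sv = m²·s⁻².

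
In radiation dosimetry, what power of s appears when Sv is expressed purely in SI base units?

-2

Sv = J/kg (equivalent dose = energy per mass),
    = m²·s⁻².
The exponent of s is -2.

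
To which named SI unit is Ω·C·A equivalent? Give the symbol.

Ω = V/A (resistance = voltage per current),
    = kg·m²·s⁻³·A⁻².
C = A·s = s·A (charge = current × time).
Combining: Ω·C·A = (kg·m²·s⁻³·A⁻²) · (s·A) · A = kg·m²·s⁻².
kg·m²·s⁻² is the base-SI form of the joule.

J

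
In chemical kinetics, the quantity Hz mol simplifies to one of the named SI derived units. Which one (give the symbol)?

Hz = 1/s = s⁻¹ (frequency is cycles per second).
Combining: Hz·mol = s⁻¹ · mol = s⁻¹·mol.
s⁻¹·mol is the base-SI form of the katal.

kat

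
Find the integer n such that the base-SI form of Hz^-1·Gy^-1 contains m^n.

Hz = 1/s = s⁻¹ (frequency is cycles per second).
So Hz⁻¹ = s.
Gy = J/kg (absorbed dose = energy per mass),
    = m²·s⁻².
So Gy⁻¹ = m⁻²·s².
Combining: Hz⁻¹·Gy⁻¹ = s · (m⁻²·s²) = m⁻²·s³.
The exponent of m is -2.

-2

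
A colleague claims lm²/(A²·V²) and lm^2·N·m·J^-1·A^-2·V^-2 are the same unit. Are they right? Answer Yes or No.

Left side:
  V = W/A (potential = power per current),
      = kg·m²·s⁻³·A⁻¹.
  So V⁻² = kg⁻²·m⁻⁴·s⁶·A².
  lm = cd·sr = cd (luminous flux; sr is dimensionless).
  So lm² = cd².
  Combining: A⁻²·V⁻²·lm² = A⁻² · (kg⁻²·m⁻⁴·s⁶·A²) · cd² = kg⁻²·m⁻⁴·s⁶·cd².
Right side:
  lm = cd·sr = cd (luminous flux; sr is dimensionless).
  So lm² = cd².
  N = kg·m/s² = kg·m·s⁻² (force = mass × acceleration).
  J = N·m (work = force × distance),
      = kg·m²·s⁻².
  So J⁻¹ = kg⁻¹·m⁻²·s².
  V = W/A (potential = power per current),
      = kg·m²·s⁻³·A⁻¹.
  So V⁻² = kg⁻²·m⁻⁴·s⁶·A².
  Combining: lm²·N·m·J⁻¹·A⁻²·V⁻² = cd² · (kg·m·s⁻²) · m · (kg⁻¹·m⁻²·s²) · A⁻² · (kg⁻²·m⁻⁴·s⁶·A²) = kg⁻²·m⁻⁴·s⁶·cd².
Both reduce to kg⁻²·m⁻⁴·s⁶·cd².

Yes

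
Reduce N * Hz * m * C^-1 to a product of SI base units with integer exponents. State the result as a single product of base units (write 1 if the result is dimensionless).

kg·m²·s⁻⁴·A⁻¹

N = kg·m/s² = kg·m·s⁻² (force = mass × acceleration).
Hz = 1/s = s⁻¹ (frequency is cycles per second).
C = A·s = s·A (charge = current × time).
So C⁻¹ = s⁻¹·A⁻¹.
Combining: N·Hz·m·C⁻¹ = (kg·m·s⁻²) · s⁻¹ · m · (s⁻¹·A⁻¹) = kg·m²·s⁻⁴·A⁻¹.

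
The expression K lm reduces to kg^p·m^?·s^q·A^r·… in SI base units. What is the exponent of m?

0

lm = cd·sr = cd (luminous flux; sr is dimensionless).
Combining: K·lm = K · cd = K·cd.
The exponent of m is 0.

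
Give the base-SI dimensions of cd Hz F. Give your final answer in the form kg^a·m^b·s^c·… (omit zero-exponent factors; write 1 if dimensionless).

kg⁻¹·m⁻²·s³·A²·cd

Hz = s⁻¹.
F = kg⁻¹·m⁻²·s⁴·A².
Combining: cd·Hz·F = cd · s⁻¹ · (kg⁻¹·m⁻²·s⁴·A²) = kg⁻¹·m⁻²·s³·A²·cd.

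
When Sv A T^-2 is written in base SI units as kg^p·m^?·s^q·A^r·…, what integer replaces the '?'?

2

Sv = J/kg (equivalent dose = energy per mass),
    = m²·s⁻².
T = Wb/m² (flux density = flux per area),
    = kg·s⁻²·A⁻¹.
So T⁻² = kg⁻²·s⁴·A².
Combining: Sv·A·T⁻² = (m²·s⁻²) · A · (kg⁻²·s⁴·A²) = kg⁻²·m²·s²·A³.
The exponent of m is 2.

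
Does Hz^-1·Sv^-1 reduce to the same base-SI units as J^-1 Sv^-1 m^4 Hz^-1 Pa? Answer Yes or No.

Left side:
  Hz = 1/s = s⁻¹ (frequency is cycles per second).
  So Hz⁻¹ = s.
  Sv = J/kg (equivalent dose = energy per mass),
      = m²·s⁻².
  So Sv⁻¹ = m⁻²·s².
  Combining: Hz⁻¹·Sv⁻¹ = s · (m⁻²·s²) = m⁻²·s³.
Right side:
  J = N·m (work = force × distance),
      = kg·m²·s⁻².
  So J⁻¹ = kg⁻¹·m⁻²·s².
  Sv = J/kg (equivalent dose = energy per mass),
      = m²·s⁻².
  So Sv⁻¹ = m⁻²·s².
  Hz = 1/s = s⁻¹ (frequency is cycles per second).
  So Hz⁻¹ = s.
  Pa = N/m² (pressure = force per area),
      = kg·m⁻¹·s⁻².
  Combining: J⁻¹·Sv⁻¹·m⁴·Hz⁻¹·Pa = (kg⁻¹·m⁻²·s²) · (m⁻²·s²) · m⁴ · s · (kg·m⁻¹·s⁻²) = m⁻¹·s³.
Left is m⁻²·s³; right is m⁻¹·s³ — different.

No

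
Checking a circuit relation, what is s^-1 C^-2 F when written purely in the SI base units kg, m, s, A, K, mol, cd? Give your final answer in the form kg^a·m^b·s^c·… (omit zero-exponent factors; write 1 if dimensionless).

kg⁻¹·m⁻²·s

C = s·A.
So C⁻² = s⁻²·A⁻².
F = kg⁻¹·m⁻²·s⁴·A².
Combining: s⁻¹·C⁻²·F = s⁻¹ · (s⁻²·A⁻²) · (kg⁻¹·m⁻²·s⁴·A²) = kg⁻¹·m⁻²·s.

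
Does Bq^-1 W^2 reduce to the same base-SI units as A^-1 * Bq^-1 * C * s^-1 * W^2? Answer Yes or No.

Yes

Left side:
  Bq = 1/s = s⁻¹ (activity is decays per second).
  So Bq⁻¹ = s.
  W = J/s (power = energy per time),
      = kg·m²·s⁻³.
  So W² = kg²·m⁴·s⁻⁶.
  Combining: Bq⁻¹·W² = s · (kg²·m⁴·s⁻⁶) = kg²·m⁴·s⁻⁵.
Right side:
  Bq = 1/s = s⁻¹ (activity is decays per second).
  So Bq⁻¹ = s.
  C = A·s = s·A (charge = current × time).
  W = J/s (power = energy per time),
      = kg·m²·s⁻³.
  So W² = kg²·m⁴·s⁻⁶.
  Combining: A⁻¹·Bq⁻¹·C·s⁻¹·W² = A⁻¹ · s · (s·A) · s⁻¹ · (kg²·m⁴·s⁻⁶) = kg²·m⁴·s⁻⁵.
Both reduce to kg²·m⁴·s⁻⁵.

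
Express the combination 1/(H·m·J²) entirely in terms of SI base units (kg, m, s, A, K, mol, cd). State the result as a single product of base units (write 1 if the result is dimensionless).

H = Wb/A (inductance = flux per current),
    = kg·m²·s⁻²·A⁻².
So H⁻¹ = kg⁻¹·m⁻²·s²·A².
J = N·m (work = force × distance),
    = kg·m²·s⁻².
So J⁻² = kg⁻²·m⁻⁴·s⁴.
Combining: H⁻¹·m⁻¹·J⁻² = (kg⁻¹·m⁻²·s²·A²) · m⁻¹ · (kg⁻²·m⁻⁴·s⁴) = kg⁻³·m⁻⁷·s⁶·A².

kg⁻³·m⁻⁷·s⁶·A²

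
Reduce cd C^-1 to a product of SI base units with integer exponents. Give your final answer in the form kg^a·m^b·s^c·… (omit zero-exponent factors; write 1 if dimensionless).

C = s·A.
So C⁻¹ = s⁻¹·A⁻¹.
Combining: cd·C⁻¹ = cd · (s⁻¹·A⁻¹) = s⁻¹·A⁻¹·cd.

s⁻¹·A⁻¹·cd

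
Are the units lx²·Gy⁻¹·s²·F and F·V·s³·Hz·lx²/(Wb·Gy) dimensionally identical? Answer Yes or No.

No

Left side:
  lx = lm/m² (illuminance = luminous flux per area),
      = m⁻²·cd.
  So lx² = m⁻⁴·cd².
  Gy = J/kg (absorbed dose = energy per mass),
      = m²·s⁻².
  So Gy⁻¹ = m⁻²·s².
  F = C/V (capacitance = charge per voltage),
      = A·s/(kg·m²·s⁻³·A⁻¹) (substituting C and V),
      = kg⁻¹·m⁻²·s⁴·A².
  Combining: lx²·Gy⁻¹·s²·F = (m⁻⁴·cd²) · (m⁻²·s²) · s² · (kg⁻¹·m⁻²·s⁴·A²) = kg⁻¹·m⁻⁸·s⁸·A²·cd².
Right side:
  Wb = kg·m²·s⁻²·A⁻¹.
  So Wb⁻¹ = kg⁻¹·m⁻²·s²·A.
  F = kg⁻¹·m⁻²·s⁴·A².
  V = kg·m²·s⁻³·A⁻¹.
  Gy = m²·s⁻².
  So Gy⁻¹ = m⁻²·s².
  Hz = s⁻¹.
  lx = m⁻²·cd.
  So lx² = m⁻⁴·cd².
  Combining: Wb⁻¹·F·V·s³·Gy⁻¹·Hz·lx² = (kg⁻¹·m⁻²·s²·A) · (kg⁻¹·m⁻²·s⁴·A²) · (kg·m²·s⁻³·A⁻¹) · s³ · (m⁻²·s²) · s⁻¹ · (m⁻⁴·cd²) = kg⁻¹·m⁻⁸·s⁷·A²·cd².
Left is kg⁻¹·m⁻⁸·s⁸·A²·cd²; right is kg⁻¹·m⁻⁸·s⁷·A²·cd² — different.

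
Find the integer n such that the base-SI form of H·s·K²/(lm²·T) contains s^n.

1

H = Wb/A (inductance = flux per current),
    = kg·m²·s⁻²·A⁻².
lm = cd·sr = cd (luminous flux; sr is dimensionless).
So lm⁻² = cd⁻².
T = Wb/m² (flux density = flux per area),
    = kg·s⁻²·A⁻¹.
So T⁻¹ = kg⁻¹·s²·A.
Combining: H·s·lm⁻²·K²·T⁻¹ = (kg·m²·s⁻²·A⁻²) · s · cd⁻² · K² · (kg⁻¹·s²·A) = m²·s·A⁻¹·K²·cd⁻².
The exponent of s is 1.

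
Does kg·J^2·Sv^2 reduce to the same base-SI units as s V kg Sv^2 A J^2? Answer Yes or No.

Left side:
  J = N·m (work = force × distance),
      = kg·m²·s⁻².
  So J² = kg²·m⁴·s⁻⁴.
  Sv = J/kg (equivalent dose = energy per mass),
      = m²·s⁻².
  So Sv² = m⁴·s⁻⁴.
  Combining: kg·J²·Sv² = kg · (kg²·m⁴·s⁻⁴) · (m⁴·s⁻⁴) = kg³·m⁸·s⁻⁸.
Right side:
  V = W/A (potential = power per current),
      = kg·m²·s⁻³·A⁻¹.
  Sv = J/kg (equivalent dose = energy per mass),
      = m²·s⁻².
  So Sv² = m⁴·s⁻⁴.
  J = N·m (work = force × distance),
      = kg·m²·s⁻².
  So J² = kg²·m⁴·s⁻⁴.
  Combining: s·V·kg·Sv²·A·J² = s · (kg·m²·s⁻³·A⁻¹) · kg · (m⁴·s⁻⁴) · A · (kg²·m⁴·s⁻⁴) = kg⁴·m¹⁰·s⁻¹⁰.
Left is kg³·m⁸·s⁻⁸; right is kg⁴·m¹⁰·s⁻¹⁰ — different.

No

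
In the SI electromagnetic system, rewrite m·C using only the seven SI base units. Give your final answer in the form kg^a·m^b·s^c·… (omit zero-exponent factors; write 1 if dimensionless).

m·s·A

C = A·s = s·A (charge = current × time).
Combining: m·C = m · (s·A) = m·s·A.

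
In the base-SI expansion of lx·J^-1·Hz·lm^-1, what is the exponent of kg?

-1

lx = lm/m² (illuminance = luminous flux per area),
    = m⁻²·cd.
J = N·m (work = force × distance),
    = kg·m²·s⁻².
So J⁻¹ = kg⁻¹·m⁻²·s².
Hz = 1/s = s⁻¹ (frequency is cycles per second).
lm = cd·sr = cd (luminous flux; sr is dimensionless).
So lm⁻¹ = cd⁻¹.
Combining: lx·J⁻¹·Hz·lm⁻¹ = (m⁻²·cd) · (kg⁻¹·m⁻²·s²) · s⁻¹ · cd⁻¹ = kg⁻¹·m⁻⁴·s.
The exponent of kg is -1.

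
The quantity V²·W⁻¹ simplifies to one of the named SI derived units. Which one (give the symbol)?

V = kg·m²·s⁻³·A⁻¹.
So V² = kg²·m⁴·s⁻⁶·A⁻².
W = kg·m²·s⁻³.
So W⁻¹ = kg⁻¹·m⁻²·s³.
Combining: V²·W⁻¹ = (kg²·m⁴·s⁻⁶·A⁻²) · (kg⁻¹·m⁻²·s³) = kg·m²·s⁻³·A⁻².
kg·m²·s⁻³·A⁻² is the base-SI form of the ohm.

Ω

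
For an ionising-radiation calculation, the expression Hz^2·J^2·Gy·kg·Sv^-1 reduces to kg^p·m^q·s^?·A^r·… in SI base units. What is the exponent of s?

Hz = 1/s = s⁻¹ (frequency is cycles per second).
So Hz² = s⁻².
J = N·m (work = force × distance),
    = kg·m²·s⁻².
So J² = kg²·m⁴·s⁻⁴.
Gy = J/kg (absorbed dose = energy per mass),
    = m²·s⁻².
Sv = J/kg (equivalent dose = energy per mass),
    = m²·s⁻².
So Sv⁻¹ = m⁻²·s².
Combining: Hz²·J²·Gy·kg·Sv⁻¹ = s⁻² · (kg²·m⁴·s⁻⁴) · (m²·s⁻²) · kg · (m⁻²·s²) = kg³·m⁴·s⁻⁶.
The exponent of s is -6.

-6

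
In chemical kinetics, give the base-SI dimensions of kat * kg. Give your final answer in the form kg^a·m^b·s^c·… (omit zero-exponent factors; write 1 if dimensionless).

kat = s⁻¹·mol.
Combining: kat·kg = (s⁻¹·mol) · kg = kg·s⁻¹·mol.

kg·s⁻¹·mol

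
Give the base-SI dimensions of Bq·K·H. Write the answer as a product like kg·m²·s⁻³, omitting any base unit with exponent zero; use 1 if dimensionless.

kg·m²·s⁻³·A⁻²·K

Bq = s⁻¹.
H = kg·m²·s⁻²·A⁻².
Combining: Bq·K·H = s⁻¹ · K · (kg·m²·s⁻²·A⁻²) = kg·m²·s⁻³·A⁻²·K.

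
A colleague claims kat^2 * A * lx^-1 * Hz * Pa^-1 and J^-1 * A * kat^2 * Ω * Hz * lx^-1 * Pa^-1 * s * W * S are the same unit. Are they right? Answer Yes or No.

Left side:
  kat = s⁻¹·mol.
  So kat² = s⁻²·mol².
  lx = m⁻²·cd.
  So lx⁻¹ = m²·cd⁻¹.
  Hz = s⁻¹.
  Pa = kg·m⁻¹·s⁻².
  So Pa⁻¹ = kg⁻¹·m·s².
  Combining: kat²·A·lx⁻¹·Hz·Pa⁻¹ = (s⁻²·mol²) · A · (m²·cd⁻¹) · s⁻¹ · (kg⁻¹·m·s²) = kg⁻¹·m³·s⁻¹·A·mol²·cd⁻¹.
Right side:
  J = kg·m²·s⁻².
  So J⁻¹ = kg⁻¹·m⁻²·s².
  kat = s⁻¹·mol.
  So kat² = s⁻²·mol².
  Ω = kg·m²·s⁻³·A⁻².
  Hz = s⁻¹.
  lx = m⁻²·cd.
  So lx⁻¹ = m²·cd⁻¹.
  Pa = kg·m⁻¹·s⁻².
  So Pa⁻¹ = kg⁻¹·m·s².
  W = kg·m²·s⁻³.
  S = kg⁻¹·m⁻²·s³·A².
  Combining: J⁻¹·A·kat²·Ω·Hz·lx⁻¹·Pa⁻¹·s·W·S = (kg⁻¹·m⁻²·s²) · A · (s⁻²·mol²) · (kg·m²·s⁻³·A⁻²) · s⁻¹ · (m²·cd⁻¹) · (kg⁻¹·m·s²) · s · (kg·m²·s⁻³) · (kg⁻¹·m⁻²·s³·A²) = kg⁻¹·m³·s⁻¹·A·mol²·cd⁻¹.
Both reduce to kg⁻¹·m³·s⁻¹·A·mol²·cd⁻¹.

Yes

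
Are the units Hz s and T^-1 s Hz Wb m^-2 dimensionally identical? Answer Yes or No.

Yes

Left side:
  Hz = s⁻¹.
  Combining: Hz·s = s⁻¹ · s = 1.
Right side:
  T = Wb/m² (flux density = flux per area),
      = kg·s⁻²·A⁻¹.
  So T⁻¹ = kg⁻¹·s²·A.
  Hz = 1/s = s⁻¹ (frequency is cycles per second).
  Wb = V·s (flux: a volt is a weber per second),
      = kg·m²·s⁻²·A⁻¹.
  Combining: T⁻¹·s·Hz·Wb·m⁻² = (kg⁻¹·s²·A) · s · s⁻¹ · (kg·m²·s⁻²·A⁻¹) · m⁻² = 1.
Both reduce to 1.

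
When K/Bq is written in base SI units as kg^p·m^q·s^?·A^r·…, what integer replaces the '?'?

Bq = 1/s = s⁻¹ (activity is decays per second).
So Bq⁻¹ = s.
Combining: Bq⁻¹·K = s · K = s·K.
The exponent of s is 1.

1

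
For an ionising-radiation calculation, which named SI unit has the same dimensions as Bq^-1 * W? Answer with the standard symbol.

J

Bq = 1/s = s⁻¹ (activity is decays per second).
So Bq⁻¹ = s.
W = J/s (power = energy per time),
    = kg·m²·s⁻³.
Combining: Bq⁻¹·W = s · (kg·m²·s⁻³) = kg·m²·s⁻².
kg·m²·s⁻² is the base-SI form of the joule.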